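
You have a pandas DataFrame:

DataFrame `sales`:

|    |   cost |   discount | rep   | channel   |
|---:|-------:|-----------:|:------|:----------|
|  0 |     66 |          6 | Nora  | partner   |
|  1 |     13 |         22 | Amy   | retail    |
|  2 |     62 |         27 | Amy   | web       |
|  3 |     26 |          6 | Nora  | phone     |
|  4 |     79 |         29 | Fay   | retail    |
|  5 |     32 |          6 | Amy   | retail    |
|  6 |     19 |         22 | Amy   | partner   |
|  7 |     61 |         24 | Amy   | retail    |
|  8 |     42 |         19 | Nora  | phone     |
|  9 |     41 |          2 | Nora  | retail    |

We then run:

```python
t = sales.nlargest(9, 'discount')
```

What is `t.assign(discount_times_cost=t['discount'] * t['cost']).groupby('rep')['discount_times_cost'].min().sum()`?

2639

take 9 rows with largest discount:
   cost  discount   rep  channel
4    79        29   Fay   retail
2    62        27   Amy      web
7    61        24   Amy   retail
1    13        22   Amy   retail
6    19        22   Amy  partner
8    42        19  Nora    phone
0    66         6  Nora  partner
3    26         6  Nora    phone
5    32         6   Amy   retail
add column discount_times_cost = t['discount'] * t['cost']:
   cost  discount   rep  channel  discount_times_cost
4    79        29   Fay   retail                 2291
2    62        27   Amy      web                 1674
7    61        24   Amy   retail                 1464
1    13        22   Amy   retail                  286
6    19        22   Amy  partner                  418
8    42        19  Nora    phone                  798
0    66         6  Nora  partner                  396
3    26         6  Nora    phone                  156
5    32         6   Amy   retail                  192
group by rep, min of discount_times_cost:
rep
Amy      192
Fay     2291
Nora     156
Name: discount_times_cost, dtype: int64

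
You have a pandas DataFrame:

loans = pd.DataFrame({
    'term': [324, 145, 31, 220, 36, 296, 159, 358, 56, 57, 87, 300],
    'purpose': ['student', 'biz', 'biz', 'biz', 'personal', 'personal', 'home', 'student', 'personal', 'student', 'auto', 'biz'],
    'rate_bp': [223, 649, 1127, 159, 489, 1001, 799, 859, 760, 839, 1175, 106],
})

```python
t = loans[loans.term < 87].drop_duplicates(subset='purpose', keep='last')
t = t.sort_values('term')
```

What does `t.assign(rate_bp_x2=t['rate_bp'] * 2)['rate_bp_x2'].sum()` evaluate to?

5452

filter rows where term < 87:
   term   purpose  rate_bp
2    31       biz     1127
4    36  personal      489
8    56  personal      760
9    57   student      839
drop duplicate purpose (keep=last):
   term   purpose  rate_bp
2    31       biz     1127
8    56  personal      760
9    57   student      839
sort by term:
   term   purpose  rate_bp
2    31       biz     1127
8    56  personal      760
9    57   student      839
add column rate_bp_x2 = t['rate_bp'] * 2:
   term   purpose  rate_bp  rate_bp_x2
2    31       biz     1127        2254
8    56  personal      760        1520
9    57   student      839        1678
Taking the sum of column 'rate_bp_x2' gives 5452.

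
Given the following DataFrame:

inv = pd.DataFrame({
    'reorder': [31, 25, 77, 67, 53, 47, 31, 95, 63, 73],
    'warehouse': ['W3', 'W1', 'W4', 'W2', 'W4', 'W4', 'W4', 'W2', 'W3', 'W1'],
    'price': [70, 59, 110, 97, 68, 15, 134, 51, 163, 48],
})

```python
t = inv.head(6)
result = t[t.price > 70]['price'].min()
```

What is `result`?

take first 6 rows:
   reorder warehouse  price
0       31        W3     70
1       25        W1     59
2       77        W4    110
3       67        W2     97
4       53        W4     68
5       47        W4     15
filter rows where price > 70:
   reorder warehouse  price
2       77        W4    110
3       67        W2     97
The min of column 'price' is 97.

97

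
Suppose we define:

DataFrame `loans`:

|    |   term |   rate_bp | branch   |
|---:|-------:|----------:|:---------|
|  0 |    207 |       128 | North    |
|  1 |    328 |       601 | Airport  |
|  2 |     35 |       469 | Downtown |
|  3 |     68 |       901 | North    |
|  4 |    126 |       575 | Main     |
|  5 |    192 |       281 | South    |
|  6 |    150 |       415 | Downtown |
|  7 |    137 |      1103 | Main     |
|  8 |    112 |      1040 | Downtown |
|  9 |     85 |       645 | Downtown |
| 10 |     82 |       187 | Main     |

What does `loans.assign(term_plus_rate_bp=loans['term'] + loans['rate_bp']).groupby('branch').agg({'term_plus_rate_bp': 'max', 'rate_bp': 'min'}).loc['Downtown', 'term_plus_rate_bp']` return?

add column term_plus_rate_bp = loans['term'] + loans['rate_bp']:
    term  rate_bp    branch  term_plus_rate_bp
0    207      128     North                335
1    328      601   Airport                929
2     35      469  Downtown                504
3     68      901     North                969
4    126      575      Main                701
5    192      281     South                473
6    150      415  Downtown                565
7    137     1103      Main               1240
8    112     1040  Downtown               1152
9     85      645  Downtown                730
10    82      187      Main                269
group by branch: max(term_plus_rate_bp), min(rate_bp):
          term_plus_rate_bp  rate_bp
branch                              
Airport                 929      601
Downtown               1152      415
Main                   1240      187
North                   969      128
South                   473      281

1152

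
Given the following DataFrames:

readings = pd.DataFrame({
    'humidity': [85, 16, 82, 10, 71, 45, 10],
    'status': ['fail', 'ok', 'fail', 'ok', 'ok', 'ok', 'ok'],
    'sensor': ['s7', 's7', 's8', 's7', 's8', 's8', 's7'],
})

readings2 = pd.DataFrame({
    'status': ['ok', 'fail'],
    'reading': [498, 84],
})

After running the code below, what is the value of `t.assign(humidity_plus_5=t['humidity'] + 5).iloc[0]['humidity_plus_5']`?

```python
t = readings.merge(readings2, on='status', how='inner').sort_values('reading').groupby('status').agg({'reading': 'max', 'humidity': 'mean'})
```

merge on 'status' (how='inner') → 7 rows:
   humidity status sensor  reading
0        85   fail     s7       84
1        16     ok     s7      498
2        82   fail     s8       84
3        10     ok     s7      498
4        71     ok     s8      498
5        45     ok     s8      498
6        10     ok     s7      498
sort by reading:
   humidity status sensor  reading
0        85   fail     s7       84
2        82   fail     s8       84
1        16     ok     s7      498
3        10     ok     s7      498
4        71     ok     s8      498
5        45     ok     s8      498
6        10     ok     s7      498
group by status: max(reading), mean(humidity):
        reading  humidity
status                   
fail         84      83.5
ok          498      30.4
add column humidity_plus_5 = t['humidity'] + 5:
        reading  humidity  humidity_plus_5
status                                    
fail         84      83.5             88.5
ok          498      30.4             35.4

88.5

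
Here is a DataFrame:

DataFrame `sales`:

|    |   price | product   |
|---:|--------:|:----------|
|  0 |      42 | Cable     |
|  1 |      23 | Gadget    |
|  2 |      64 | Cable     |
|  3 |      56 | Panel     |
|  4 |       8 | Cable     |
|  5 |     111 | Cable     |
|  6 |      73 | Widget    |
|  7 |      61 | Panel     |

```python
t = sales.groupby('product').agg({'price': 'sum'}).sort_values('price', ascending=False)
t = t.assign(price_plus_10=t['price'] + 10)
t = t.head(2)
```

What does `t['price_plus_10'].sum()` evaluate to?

362

group by product, sum of price:
         price
product       
Cable      225
Gadget      23
Panel      117
Widget      73
sort by price descending:
         price
product       
Cable      225
Panel      117
Widget      73
Gadget      23
add column price_plus_10 = t['price'] + 10:
         price  price_plus_10
product                      
Cable      225            235
Panel      117            127
Widget      73             83
Gadget      23             33
take first 2 rows:
         price  price_plus_10
product                      
Cable      225            235
Panel      117            127
Finally, sum of column 'price_plus_10' = 362.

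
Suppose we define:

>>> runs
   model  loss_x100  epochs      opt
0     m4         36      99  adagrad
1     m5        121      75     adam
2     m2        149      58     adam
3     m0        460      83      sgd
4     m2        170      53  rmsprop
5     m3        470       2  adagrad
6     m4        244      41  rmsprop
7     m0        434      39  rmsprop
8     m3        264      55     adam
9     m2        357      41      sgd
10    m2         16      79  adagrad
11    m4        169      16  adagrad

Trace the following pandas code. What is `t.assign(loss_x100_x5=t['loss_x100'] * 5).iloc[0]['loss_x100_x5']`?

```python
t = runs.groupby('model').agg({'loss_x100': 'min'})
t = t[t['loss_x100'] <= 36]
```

group by model, min of loss_x100:
       loss_x100
model           
m0           434
m2            16
m3           264
m4            36
m5           121
filter rows where loss_x100 <= 36:
       loss_x100
model           
m2            16
m4            36
add column loss_x100_x5 = t['loss_x100'] * 5:
       loss_x100  loss_x100_x5
model                         
m2            16            80
m4            36           180

80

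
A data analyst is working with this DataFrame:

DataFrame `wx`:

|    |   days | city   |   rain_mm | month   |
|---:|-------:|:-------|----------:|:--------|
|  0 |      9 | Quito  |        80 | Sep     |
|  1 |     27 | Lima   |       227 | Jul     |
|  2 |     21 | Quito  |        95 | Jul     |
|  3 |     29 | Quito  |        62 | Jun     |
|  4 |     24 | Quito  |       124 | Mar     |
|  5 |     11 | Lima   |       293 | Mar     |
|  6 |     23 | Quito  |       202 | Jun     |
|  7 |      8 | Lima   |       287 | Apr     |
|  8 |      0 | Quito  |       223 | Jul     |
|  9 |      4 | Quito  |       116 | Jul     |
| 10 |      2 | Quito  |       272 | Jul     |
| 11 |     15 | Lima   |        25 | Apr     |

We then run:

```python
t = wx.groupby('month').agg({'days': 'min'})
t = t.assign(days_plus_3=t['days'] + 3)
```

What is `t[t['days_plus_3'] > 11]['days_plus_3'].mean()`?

17.3333333333

group by month, min of days:
       days
month      
Apr       8
Jul       0
Jun      23
Mar      11
Sep       9
add column days_plus_3 = t['days'] + 3:
       days  days_plus_3
month                   
Apr       8           11
Jul       0            3
Jun      23           26
Mar      11           14
Sep       9           12
filter rows where days_plus_3 > 11:
       days  days_plus_3
month                   
Jun      23           26
Mar      11           14
Sep       9           12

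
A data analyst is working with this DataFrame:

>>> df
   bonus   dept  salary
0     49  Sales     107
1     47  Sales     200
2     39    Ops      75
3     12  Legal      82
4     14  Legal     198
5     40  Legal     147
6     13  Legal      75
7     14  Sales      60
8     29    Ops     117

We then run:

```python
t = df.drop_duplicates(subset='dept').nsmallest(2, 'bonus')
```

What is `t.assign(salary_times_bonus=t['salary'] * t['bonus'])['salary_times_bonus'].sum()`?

drop duplicate dept (keep=first):
   bonus   dept  salary
0     49  Sales     107
2     39    Ops      75
3     12  Legal      82
take 2 rows with smallest bonus:
   bonus   dept  salary
3     12  Legal      82
2     39    Ops      75
add column salary_times_bonus = t['salary'] * t['bonus']:
   bonus   dept  salary  salary_times_bonus
3     12  Legal      82                 984
2     39    Ops      75                2925
Hence 3909.

3909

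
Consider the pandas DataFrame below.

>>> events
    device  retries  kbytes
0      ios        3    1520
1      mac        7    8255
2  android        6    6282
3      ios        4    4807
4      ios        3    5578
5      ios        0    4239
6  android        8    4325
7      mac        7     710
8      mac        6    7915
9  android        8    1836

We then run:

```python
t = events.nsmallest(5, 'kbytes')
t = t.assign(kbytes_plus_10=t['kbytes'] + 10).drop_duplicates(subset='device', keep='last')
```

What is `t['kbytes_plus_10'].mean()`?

3101.33333333

take 5 rows with smallest kbytes:
    device  retries  kbytes
7      mac        7     710
0      ios        3    1520
9  android        8    1836
5      ios        0    4239
6  android        8    4325
add column kbytes_plus_10 = t['kbytes'] + 10:
    device  retries  kbytes  kbytes_plus_10
7      mac        7     710             720
0      ios        3    1520            1530
9  android        8    1836            1846
5      ios        0    4239            4249
6  android        8    4325            4335
drop duplicate device (keep=last):
    device  retries  kbytes  kbytes_plus_10
7      mac        7     710             720
5      ios        0    4239            4249
6  android        8    4325            4335
Then the mean of column 'kbytes_plus_10': 3101.33333333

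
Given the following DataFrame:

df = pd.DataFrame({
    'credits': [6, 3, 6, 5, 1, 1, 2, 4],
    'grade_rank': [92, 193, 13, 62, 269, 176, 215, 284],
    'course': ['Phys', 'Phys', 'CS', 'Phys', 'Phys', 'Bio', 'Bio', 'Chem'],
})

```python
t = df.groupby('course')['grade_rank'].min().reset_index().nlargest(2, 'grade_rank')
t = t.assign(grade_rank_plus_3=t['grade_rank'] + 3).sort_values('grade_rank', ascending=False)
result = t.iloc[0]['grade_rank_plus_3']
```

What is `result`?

287

group by course, min of grade_rank:
course
Bio     176
CS       13
Chem    284
Phys     62
Name: grade_rank, dtype: int64
reset_index():
  course  grade_rank
0    Bio         176
1     CS          13
2   Chem         284
3   Phys          62
take 2 rows with largest grade_rank:
  course  grade_rank
2   Chem         284
0    Bio         176
add column grade_rank_plus_3 = t['grade_rank'] + 3:
  course  grade_rank  grade_rank_plus_3
2   Chem         284                287
0    Bio         176                179
sort by grade_rank descending:
  course  grade_rank  grade_rank_plus_3
2   Chem         284                287
0    Bio         176                179
Finally, value at position 0, column 'grade_rank_plus_3' = 287.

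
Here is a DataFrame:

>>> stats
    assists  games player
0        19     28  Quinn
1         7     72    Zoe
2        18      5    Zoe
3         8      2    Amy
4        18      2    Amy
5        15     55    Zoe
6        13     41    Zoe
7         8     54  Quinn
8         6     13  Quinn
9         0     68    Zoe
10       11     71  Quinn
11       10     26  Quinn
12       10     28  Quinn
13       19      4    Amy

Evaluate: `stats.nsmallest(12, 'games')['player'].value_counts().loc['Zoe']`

take 12 rows with smallest games:
    assists  games player
3         8      2    Amy
4        18      2    Amy
13       19      4    Amy
2        18      5    Zoe
8         6     13  Quinn
11       10     26  Quinn
0        19     28  Quinn
12       10     28  Quinn
6        13     41    Zoe
7         8     54  Quinn
5        15     55    Zoe
9         0     68    Zoe
value_counts of player:
player
Quinn    5
Zoe      4
Amy      3
Name: count, dtype: int64

4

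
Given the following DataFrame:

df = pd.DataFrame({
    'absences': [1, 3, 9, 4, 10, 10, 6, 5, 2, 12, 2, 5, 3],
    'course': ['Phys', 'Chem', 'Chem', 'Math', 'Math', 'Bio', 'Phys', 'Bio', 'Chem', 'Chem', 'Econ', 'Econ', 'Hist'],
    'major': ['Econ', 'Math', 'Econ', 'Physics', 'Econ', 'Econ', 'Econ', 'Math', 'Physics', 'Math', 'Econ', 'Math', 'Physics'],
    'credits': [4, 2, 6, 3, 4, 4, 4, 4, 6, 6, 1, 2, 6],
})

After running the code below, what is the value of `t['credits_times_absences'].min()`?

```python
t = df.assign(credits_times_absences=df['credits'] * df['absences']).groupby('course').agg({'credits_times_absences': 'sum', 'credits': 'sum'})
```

add column credits_times_absences = df['credits'] * df['absences']:
    absences course    major  credits  credits_times_absences
0          1   Phys     Econ        4                       4
1          3   Chem     Math        2                       6
2          9   Chem     Econ        6                      54
3          4   Math  Physics        3                      12
4         10   Math     Econ        4                      40
5         10    Bio     Econ        4                      40
6          6   Phys     Econ        4                      24
7          5    Bio     Math        4                      20
8          2   Chem  Physics        6                      12
9         12   Chem     Math        6                      72
10         2   Econ     Econ        1                       2
11         5   Econ     Math        2                      10
12         3   Hist  Physics        6                      18
group by course: sum(credits_times_absences), sum(credits):
        credits_times_absences  credits
course                                 
Bio                         60        8
Chem                       144       20
Econ                        12        3
Hist                        18        6
Math                        52        7
Phys                        28        8
The min of column 'credits_times_absences' is 12.

12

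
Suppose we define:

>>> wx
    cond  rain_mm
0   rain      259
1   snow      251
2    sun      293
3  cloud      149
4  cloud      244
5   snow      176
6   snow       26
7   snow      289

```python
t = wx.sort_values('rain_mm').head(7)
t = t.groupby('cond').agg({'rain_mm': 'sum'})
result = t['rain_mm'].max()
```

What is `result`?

742

sort by rain_mm:
    cond  rain_mm
6   snow       26
3  cloud      149
5   snow      176
4  cloud      244
1   snow      251
0   rain      259
7   snow      289
2    sun      293
take first 7 rows:
    cond  rain_mm
6   snow       26
3  cloud      149
5   snow      176
4  cloud      244
1   snow      251
0   rain      259
7   snow      289
group by cond, sum of rain_mm:
       rain_mm
cond          
cloud      393
rain       259
snow       742
So max() = 742.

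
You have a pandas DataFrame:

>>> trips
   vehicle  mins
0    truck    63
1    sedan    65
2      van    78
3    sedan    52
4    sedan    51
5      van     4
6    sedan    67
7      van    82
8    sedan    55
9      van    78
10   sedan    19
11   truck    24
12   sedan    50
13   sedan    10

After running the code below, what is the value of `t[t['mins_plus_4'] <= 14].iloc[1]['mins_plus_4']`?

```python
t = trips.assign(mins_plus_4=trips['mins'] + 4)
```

14

add column mins_plus_4 = trips['mins'] + 4:
   vehicle  mins  mins_plus_4
0    truck    63           67
1    sedan    65           69
2      van    78           82
3    sedan    52           56
4    sedan    51           55
5      van     4            8
6    sedan    67           71
7      van    82           86
8    sedan    55           59
9      van    78           82
10   sedan    19           23
11   truck    24           28
12   sedan    50           54
13   sedan    10           14
filter rows where mins_plus_4 <= 14:
   vehicle  mins  mins_plus_4
5      van     4            8
13   sedan    10           14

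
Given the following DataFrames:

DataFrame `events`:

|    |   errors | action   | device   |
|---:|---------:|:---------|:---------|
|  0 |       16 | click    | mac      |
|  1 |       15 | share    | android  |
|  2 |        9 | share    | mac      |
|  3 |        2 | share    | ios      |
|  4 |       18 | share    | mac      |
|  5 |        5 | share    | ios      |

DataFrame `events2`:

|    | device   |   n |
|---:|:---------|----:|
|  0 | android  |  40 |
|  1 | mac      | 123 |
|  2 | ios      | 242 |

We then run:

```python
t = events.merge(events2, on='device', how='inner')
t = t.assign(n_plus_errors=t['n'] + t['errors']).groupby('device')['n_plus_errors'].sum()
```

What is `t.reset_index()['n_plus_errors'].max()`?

491

merge on 'device' (how='inner') → 6 rows:
   errors action   device    n
0      16  click      mac  123
1      15  share  android   40
2       9  share      mac  123
3       2  share      ios  242
4      18  share      mac  123
5       5  share      ios  242
add column n_plus_errors = t['n'] + t['errors']:
   errors action   device    n  n_plus_errors
0      16  click      mac  123            139
1      15  share  android   40             55
2       9  share      mac  123            132
3       2  share      ios  242            244
4      18  share      mac  123            141
5       5  share      ios  242            247
group by device, sum of n_plus_errors:
device
android     55
ios        491
mac        412
Name: n_plus_errors, dtype: int64
reset_index():
    device  n_plus_errors
0  android             55
1      ios            491
2      mac            412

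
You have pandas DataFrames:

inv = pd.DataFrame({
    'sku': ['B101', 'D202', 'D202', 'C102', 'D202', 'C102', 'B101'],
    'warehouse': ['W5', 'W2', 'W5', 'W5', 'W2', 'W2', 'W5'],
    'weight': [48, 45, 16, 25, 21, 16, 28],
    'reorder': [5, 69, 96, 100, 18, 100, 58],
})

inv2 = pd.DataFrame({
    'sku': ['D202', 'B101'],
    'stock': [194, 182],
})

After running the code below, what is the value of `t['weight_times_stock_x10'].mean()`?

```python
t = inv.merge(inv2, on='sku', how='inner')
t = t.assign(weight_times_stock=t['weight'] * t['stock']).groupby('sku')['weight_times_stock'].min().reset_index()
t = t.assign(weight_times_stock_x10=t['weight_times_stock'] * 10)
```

41000.0

merge on 'sku' (how='inner') → 5 rows:
    sku warehouse  weight  reorder  stock
0  B101        W5      48        5    182
1  D202        W2      45       69    194
2  D202        W5      16       96    194
3  D202        W2      21       18    194
4  B101        W5      28       58    182
add column weight_times_stock = t['weight'] * t['stock']:
    sku warehouse  weight  reorder  stock  weight_times_stock
0  B101        W5      48        5    182                8736
1  D202        W2      45       69    194                8730
2  D202        W5      16       96    194                3104
3  D202        W2      21       18    194                4074
4  B101        W5      28       58    182                5096
group by sku, min of weight_times_stock:
sku
B101    5096
D202    3104
Name: weight_times_stock, dtype: int64
reset_index():
    sku  weight_times_stock
0  B101                5096
1  D202                3104
add column weight_times_stock_x10 = t['weight_times_stock'] * 10:
    sku  weight_times_stock  weight_times_stock_x10
0  B101                5096                   50960
1  D202                3104                   31040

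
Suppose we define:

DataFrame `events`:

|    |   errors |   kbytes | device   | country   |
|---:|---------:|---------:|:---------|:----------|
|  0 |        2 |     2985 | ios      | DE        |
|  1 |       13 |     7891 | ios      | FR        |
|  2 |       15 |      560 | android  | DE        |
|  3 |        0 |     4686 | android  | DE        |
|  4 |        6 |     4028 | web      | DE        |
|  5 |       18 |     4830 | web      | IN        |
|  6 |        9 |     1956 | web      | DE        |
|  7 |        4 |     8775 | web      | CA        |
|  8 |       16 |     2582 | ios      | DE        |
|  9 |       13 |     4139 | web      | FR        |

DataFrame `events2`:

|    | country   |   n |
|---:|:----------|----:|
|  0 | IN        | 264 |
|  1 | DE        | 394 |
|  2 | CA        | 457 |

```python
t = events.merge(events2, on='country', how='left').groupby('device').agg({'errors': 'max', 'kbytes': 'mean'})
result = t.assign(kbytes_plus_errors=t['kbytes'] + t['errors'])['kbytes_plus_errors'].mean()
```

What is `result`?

3967.86666667

merge on 'country' (how='left') → 10 rows:
   errors  kbytes   device country      n
0       2    2985      ios      DE  394.0
1      13    7891      ios      FR    NaN
2      15     560  android      DE  394.0
3       0    4686  android      DE  394.0
4       6    4028      web      DE  394.0
5      18    4830      web      IN  264.0
6       9    1956      web      DE  394.0
7       4    8775      web      CA  457.0
8      16    2582      ios      DE  394.0
9      13    4139      web      FR    NaN
group by device: max(errors), mean(kbytes):
         errors  kbytes
device                 
android      15  2623.0
ios          16  4486.0
web          18  4745.6
add column kbytes_plus_errors = t['kbytes'] + t['errors']:
         errors  kbytes  kbytes_plus_errors
device                                     
android      15  2623.0              2638.0
ios          16  4486.0              4502.0
web          18  4745.6              4763.6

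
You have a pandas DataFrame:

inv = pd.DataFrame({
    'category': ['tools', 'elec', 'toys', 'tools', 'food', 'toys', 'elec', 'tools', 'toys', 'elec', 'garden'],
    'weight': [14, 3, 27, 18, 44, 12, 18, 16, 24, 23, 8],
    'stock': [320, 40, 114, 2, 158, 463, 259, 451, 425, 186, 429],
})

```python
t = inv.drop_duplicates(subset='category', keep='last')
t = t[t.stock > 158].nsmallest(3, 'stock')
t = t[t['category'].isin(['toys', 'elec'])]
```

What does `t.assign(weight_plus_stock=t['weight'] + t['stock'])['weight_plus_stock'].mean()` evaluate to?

drop duplicate category (keep=last):
   category  weight  stock
4      food      44    158
7     tools      16    451
8      toys      24    425
9      elec      23    186
10   garden       8    429
filter rows where stock > 158:
   category  weight  stock
7     tools      16    451
8      toys      24    425
9      elec      23    186
10   garden       8    429
take 3 rows with smallest stock:
   category  weight  stock
9      elec      23    186
8      toys      24    425
10   garden       8    429
filter rows where category in ['toys', 'elec']:
  category  weight  stock
9     elec      23    186
8     toys      24    425
add column weight_plus_stock = t['weight'] + t['stock']:
  category  weight  stock  weight_plus_stock
9     elec      23    186                209
8     toys      24    425                449
mean of column 'weight_plus_stock' → 329.0

329.0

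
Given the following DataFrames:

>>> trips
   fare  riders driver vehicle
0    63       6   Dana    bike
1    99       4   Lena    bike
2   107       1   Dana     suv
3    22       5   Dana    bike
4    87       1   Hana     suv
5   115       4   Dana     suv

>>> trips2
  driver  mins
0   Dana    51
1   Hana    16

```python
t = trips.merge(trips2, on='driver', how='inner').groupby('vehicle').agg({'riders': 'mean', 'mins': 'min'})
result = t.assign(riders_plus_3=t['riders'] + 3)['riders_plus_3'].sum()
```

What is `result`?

merge on 'driver' (how='inner') → 5 rows:
   fare  riders driver vehicle  mins
0    63       6   Dana    bike    51
1   107       1   Dana     suv    51
2    22       5   Dana    bike    51
3    87       1   Hana     suv    16
4   115       4   Dana     suv    51
group by vehicle: mean(riders), min(mins):
         riders  mins
vehicle              
bike        5.5    51
suv         2.0    16
add column riders_plus_3 = t['riders'] + 3:
         riders  mins  riders_plus_3
vehicle                             
bike        5.5    51            8.5
suv         2.0    16            5.0

13.5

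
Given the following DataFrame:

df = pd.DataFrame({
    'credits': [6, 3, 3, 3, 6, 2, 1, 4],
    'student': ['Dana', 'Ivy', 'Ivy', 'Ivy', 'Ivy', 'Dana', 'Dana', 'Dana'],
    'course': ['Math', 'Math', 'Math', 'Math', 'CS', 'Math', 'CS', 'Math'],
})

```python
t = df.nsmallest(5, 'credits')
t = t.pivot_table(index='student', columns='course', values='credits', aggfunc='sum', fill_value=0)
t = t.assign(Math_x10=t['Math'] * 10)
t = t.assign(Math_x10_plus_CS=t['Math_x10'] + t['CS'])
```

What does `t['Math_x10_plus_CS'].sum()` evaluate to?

take 5 rows with smallest credits:
   credits student course
6        1    Dana     CS
5        2    Dana   Math
1        3     Ivy   Math
2        3     Ivy   Math
3        3     Ivy   Math
pivot: rows=student, cols=course, sum(credits):
course   CS  Math
student          
Dana      1     2
Ivy       0     9
add column Math_x10 = t['Math'] * 10:
course   CS  Math  Math_x10
student                    
Dana      1     2        20
Ivy       0     9        90
add column Math_x10_plus_CS = t['Math_x10'] + t['CS']:
course   CS  Math  Math_x10  Math_x10_plus_CS
student                                      
Dana      1     2        20                21
Ivy       0     9        90                90
Hence 111.

111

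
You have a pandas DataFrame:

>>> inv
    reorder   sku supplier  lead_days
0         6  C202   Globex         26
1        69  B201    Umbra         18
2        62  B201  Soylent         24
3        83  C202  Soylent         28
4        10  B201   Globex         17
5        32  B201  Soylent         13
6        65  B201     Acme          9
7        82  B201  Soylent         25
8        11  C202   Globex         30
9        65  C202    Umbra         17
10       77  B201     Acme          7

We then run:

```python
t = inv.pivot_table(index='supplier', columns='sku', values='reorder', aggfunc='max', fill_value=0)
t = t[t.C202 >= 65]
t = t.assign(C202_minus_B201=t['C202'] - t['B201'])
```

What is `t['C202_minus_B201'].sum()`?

-3

pivot: rows=supplier, cols=sku, max(reorder):
sku       B201  C202
supplier            
Acme        77     0
Globex      10    11
Soylent     82    83
Umbra       69    65
filter rows where C202 >= 65:
sku       B201  C202
supplier            
Soylent     82    83
Umbra       69    65
add column C202_minus_B201 = t['C202'] - t['B201']:
sku       B201  C202  C202_minus_B201
supplier                             
Soylent     82    83                1
Umbra       69    65               -4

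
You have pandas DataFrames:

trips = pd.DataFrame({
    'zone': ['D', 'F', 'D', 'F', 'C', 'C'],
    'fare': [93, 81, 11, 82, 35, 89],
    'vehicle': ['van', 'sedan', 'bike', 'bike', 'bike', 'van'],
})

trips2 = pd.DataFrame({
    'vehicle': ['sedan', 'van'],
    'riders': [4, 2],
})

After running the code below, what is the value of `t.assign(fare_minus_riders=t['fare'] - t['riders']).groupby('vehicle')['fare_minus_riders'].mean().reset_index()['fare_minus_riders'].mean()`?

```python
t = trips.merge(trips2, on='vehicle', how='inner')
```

83.0

merge on 'vehicle' (how='inner') → 3 rows:
  zone  fare vehicle  riders
0    D    93     van       2
1    F    81   sedan       4
2    C    89     van       2
add column fare_minus_riders = t['fare'] - t['riders']:
  zone  fare vehicle  riders  fare_minus_riders
0    D    93     van       2                 91
1    F    81   sedan       4                 77
2    C    89     van       2                 87
group by vehicle, mean of fare_minus_riders:
vehicle
sedan    77.0
van      89.0
Name: fare_minus_riders, dtype: float64
reset_index():
  vehicle  fare_minus_riders
0   sedan               77.0
1     van               89.0
Finally, mean of column 'fare_minus_riders' = 83.0.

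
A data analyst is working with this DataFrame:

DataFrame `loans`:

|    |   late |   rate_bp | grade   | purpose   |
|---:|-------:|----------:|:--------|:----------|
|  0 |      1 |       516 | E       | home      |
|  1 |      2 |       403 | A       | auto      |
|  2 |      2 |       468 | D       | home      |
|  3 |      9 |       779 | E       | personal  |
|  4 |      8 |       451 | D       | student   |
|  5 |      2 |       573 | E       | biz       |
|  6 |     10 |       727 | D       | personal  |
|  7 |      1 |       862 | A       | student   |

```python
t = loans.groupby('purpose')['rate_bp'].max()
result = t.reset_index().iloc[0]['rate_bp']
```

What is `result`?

group by purpose, max of rate_bp:
purpose
auto        403
biz         573
home        516
personal    779
student     862
Name: rate_bp, dtype: int64
reset_index():
    purpose  rate_bp
0      auto      403
1       biz      573
2      home      516
3  personal      779
4   student      862

403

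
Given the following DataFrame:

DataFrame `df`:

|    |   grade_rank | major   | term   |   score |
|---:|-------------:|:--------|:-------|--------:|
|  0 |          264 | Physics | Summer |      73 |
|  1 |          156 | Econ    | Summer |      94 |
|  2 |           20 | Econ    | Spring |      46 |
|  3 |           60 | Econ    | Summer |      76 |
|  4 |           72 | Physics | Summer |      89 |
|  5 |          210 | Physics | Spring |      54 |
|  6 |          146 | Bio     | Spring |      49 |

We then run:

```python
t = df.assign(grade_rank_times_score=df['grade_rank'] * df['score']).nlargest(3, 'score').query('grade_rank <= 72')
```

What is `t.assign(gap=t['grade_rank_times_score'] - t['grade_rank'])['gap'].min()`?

add column grade_rank_times_score = df['grade_rank'] * df['score']:
   grade_rank    major    term  score  grade_rank_times_score
0         264  Physics  Summer     73                   19272
1         156     Econ  Summer     94                   14664
2          20     Econ  Spring     46                     920
3          60     Econ  Summer     76                    4560
4          72  Physics  Summer     89                    6408
5         210  Physics  Spring     54                   11340
6         146      Bio  Spring     49                    7154
take 3 rows with largest score:
   grade_rank    major    term  score  grade_rank_times_score
1         156     Econ  Summer     94                   14664
4          72  Physics  Summer     89                    6408
3          60     Econ  Summer     76                    4560
filter rows where grade_rank <= 72:
   grade_rank    major    term  score  grade_rank_times_score
4          72  Physics  Summer     89                    6408
3          60     Econ  Summer     76                    4560
add column gap = t['grade_rank_times_score'] - t['grade_rank']:
   grade_rank    major    term  score  grade_rank_times_score   gap
4          72  Physics  Summer     89                    6408  6336
3          60     Econ  Summer     76                    4560  4500
Finally, min of column 'gap' = 4500.

4500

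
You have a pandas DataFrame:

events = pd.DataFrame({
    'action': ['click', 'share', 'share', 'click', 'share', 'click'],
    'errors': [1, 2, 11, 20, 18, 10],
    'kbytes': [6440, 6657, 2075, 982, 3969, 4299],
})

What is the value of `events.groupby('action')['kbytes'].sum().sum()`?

group by action, sum of kbytes:
action
click    11721
share    12701
Name: kbytes, dtype: int64
Taking the sum of the resulting series gives 24422.

24422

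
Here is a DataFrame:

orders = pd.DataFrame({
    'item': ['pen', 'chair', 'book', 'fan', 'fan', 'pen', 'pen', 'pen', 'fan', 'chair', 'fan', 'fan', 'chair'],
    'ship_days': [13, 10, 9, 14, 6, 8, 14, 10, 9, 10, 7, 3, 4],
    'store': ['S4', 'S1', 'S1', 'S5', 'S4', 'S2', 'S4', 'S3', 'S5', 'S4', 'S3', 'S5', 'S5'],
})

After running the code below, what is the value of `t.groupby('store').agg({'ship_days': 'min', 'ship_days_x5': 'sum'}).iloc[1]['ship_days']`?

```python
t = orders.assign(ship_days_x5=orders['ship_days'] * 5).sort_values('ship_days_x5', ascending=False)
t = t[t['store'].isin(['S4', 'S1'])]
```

add column ship_days_x5 = orders['ship_days'] * 5:
     item  ship_days store  ship_days_x5
0     pen         13    S4            65
1   chair         10    S1            50
2    book          9    S1            45
3     fan         14    S5            70
4     fan          6    S4            30
5     pen          8    S2            40
6     pen         14    S4            70
7     pen         10    S3            50
8     fan          9    S5            45
9   chair         10    S4            50
10    fan          7    S3            35
11    fan          3    S5            15
12  chair          4    S5            20
sort by ship_days_x5 descending:
     item  ship_days store  ship_days_x5
3     fan         14    S5            70
6     pen         14    S4            70
0     pen         13    S4            65
1   chair         10    S1            50
7     pen         10    S3            50
9   chair         10    S4            50
2    book          9    S1            45
8     fan          9    S5            45
5     pen          8    S2            40
10    fan          7    S3            35
4     fan          6    S4            30
12  chair          4    S5            20
11    fan          3    S5            15
filter rows where store in ['S4', 'S1']:
    item  ship_days store  ship_days_x5
6    pen         14    S4            70
0    pen         13    S4            65
1  chair         10    S1            50
9  chair         10    S4            50
2   book          9    S1            45
4    fan          6    S4            30
group by store: min(ship_days), sum(ship_days_x5):
       ship_days  ship_days_x5
store                         
S1             9            95
S4             6           215

6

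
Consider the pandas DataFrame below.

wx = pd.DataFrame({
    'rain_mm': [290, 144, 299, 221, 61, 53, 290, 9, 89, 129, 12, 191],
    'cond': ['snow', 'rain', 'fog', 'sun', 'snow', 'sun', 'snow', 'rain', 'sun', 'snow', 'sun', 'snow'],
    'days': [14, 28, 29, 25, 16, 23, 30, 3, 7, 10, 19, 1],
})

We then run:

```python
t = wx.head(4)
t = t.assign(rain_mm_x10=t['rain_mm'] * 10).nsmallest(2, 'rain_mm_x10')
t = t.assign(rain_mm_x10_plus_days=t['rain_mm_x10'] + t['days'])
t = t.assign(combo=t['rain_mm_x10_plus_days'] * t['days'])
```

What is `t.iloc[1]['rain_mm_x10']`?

2210

take first 4 rows:
   rain_mm  cond  days
0      290  snow    14
1      144  rain    28
2      299   fog    29
3      221   sun    25
add column rain_mm_x10 = t['rain_mm'] * 10:
   rain_mm  cond  days  rain_mm_x10
0      290  snow    14         2900
1      144  rain    28         1440
2      299   fog    29         2990
3      221   sun    25         2210
take 2 rows with smallest rain_mm_x10:
   rain_mm  cond  days  rain_mm_x10
1      144  rain    28         1440
3      221   sun    25         2210
add column rain_mm_x10_plus_days = t['rain_mm_x10'] + t['days']:
   rain_mm  cond  days  rain_mm_x10  rain_mm_x10_plus_days
1      144  rain    28         1440                   1468
3      221   sun    25         2210                   2235
add column combo = t['rain_mm_x10_plus_days'] * t['days']:
   rain_mm  cond  days  rain_mm_x10  rain_mm_x10_plus_days  combo
1      144  rain    28         1440                   1468  41104
3      221   sun    25         2210                   2235  55875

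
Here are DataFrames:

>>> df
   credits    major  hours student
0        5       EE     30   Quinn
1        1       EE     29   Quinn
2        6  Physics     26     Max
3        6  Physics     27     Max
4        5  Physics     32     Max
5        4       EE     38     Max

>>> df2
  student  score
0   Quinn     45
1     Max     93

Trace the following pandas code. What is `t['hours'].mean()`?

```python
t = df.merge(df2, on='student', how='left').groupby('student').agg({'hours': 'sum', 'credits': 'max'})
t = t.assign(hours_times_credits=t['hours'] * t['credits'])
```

merge on 'student' (how='left') → 6 rows:
   credits    major  hours student  score
0        5       EE     30   Quinn     45
1        1       EE     29   Quinn     45
2        6  Physics     26     Max     93
3        6  Physics     27     Max     93
4        5  Physics     32     Max     93
5        4       EE     38     Max     93
group by student: sum(hours), max(credits):
         hours  credits
student                
Max        123        6
Quinn       59        5
add column hours_times_credits = t['hours'] * t['credits']:
         hours  credits  hours_times_credits
student                                     
Max        123        6                  738
Quinn       59        5                  295
Taking the mean of column 'hours' gives 91.0.

91.0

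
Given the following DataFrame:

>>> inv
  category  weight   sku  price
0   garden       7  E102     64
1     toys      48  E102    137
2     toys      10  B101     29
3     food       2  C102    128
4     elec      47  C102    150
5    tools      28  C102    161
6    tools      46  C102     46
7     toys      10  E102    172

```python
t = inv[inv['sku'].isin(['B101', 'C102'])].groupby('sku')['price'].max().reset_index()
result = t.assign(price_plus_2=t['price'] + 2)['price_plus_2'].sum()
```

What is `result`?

194

filter rows where sku in ['B101', 'C102']:
  category  weight   sku  price
2     toys      10  B101     29
3     food       2  C102    128
4     elec      47  C102    150
5    tools      28  C102    161
6    tools      46  C102     46
group by sku, max of price:
sku
B101     29
C102    161
Name: price, dtype: int64
reset_index():
    sku  price
0  B101     29
1  C102    161
add column price_plus_2 = t['price'] + 2:
    sku  price  price_plus_2
0  B101     29            31
1  C102    161           163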